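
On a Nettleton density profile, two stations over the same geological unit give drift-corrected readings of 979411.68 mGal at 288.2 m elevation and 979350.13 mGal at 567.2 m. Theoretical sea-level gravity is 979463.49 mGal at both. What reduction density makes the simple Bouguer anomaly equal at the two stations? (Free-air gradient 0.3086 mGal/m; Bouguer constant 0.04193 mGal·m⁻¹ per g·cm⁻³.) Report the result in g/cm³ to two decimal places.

Δg_obs = 979350.13 − 979411.68 = -61.55 mGal over Δh = 567.2 − 288.2 = 279.0 m
Equal Bouguer anomalies ⇒ Δg_obs + (0.3086 − 0.04193ρ)·Δh = 0
0.3086 − 0.04193ρ = −Δg_obs/Δh = 0.22061
ρ = (0.3086 − 0.22061) / 0.04193 = 2.10 g/cm³

2.10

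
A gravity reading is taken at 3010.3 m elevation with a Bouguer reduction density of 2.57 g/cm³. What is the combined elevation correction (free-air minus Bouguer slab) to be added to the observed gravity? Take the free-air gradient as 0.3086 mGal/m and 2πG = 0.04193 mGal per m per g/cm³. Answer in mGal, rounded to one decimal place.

604.6

Combined gradient = 0.3086 − 0.04193 × 2.57 = 0.2008399 mGal/m
Combined elevation correction = 0.2008399 × 3010.3 = 604.6 mGal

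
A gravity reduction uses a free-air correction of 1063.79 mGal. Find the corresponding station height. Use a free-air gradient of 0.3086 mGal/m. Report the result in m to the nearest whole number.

h = 1063.79 / 0.3086 = 3447.15 m

3447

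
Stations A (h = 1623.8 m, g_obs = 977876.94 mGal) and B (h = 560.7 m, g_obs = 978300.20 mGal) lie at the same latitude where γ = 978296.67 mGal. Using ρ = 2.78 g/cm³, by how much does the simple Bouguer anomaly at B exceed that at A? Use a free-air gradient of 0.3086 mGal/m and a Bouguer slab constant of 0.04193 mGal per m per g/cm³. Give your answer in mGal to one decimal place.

219.1

Δg_SB(A) = 977876.94 − 978296.67 + 0.3086×1623.8 − 0.04193×2.78×1623.8 = -107.90 mGal
Δg_SB(B) = 978300.20 − 978296.67 + 0.3086×560.7 − 0.04193×2.78×560.7 = 111.20 mGal
Difference = 111.20 − (-107.90) = 219.10 mGal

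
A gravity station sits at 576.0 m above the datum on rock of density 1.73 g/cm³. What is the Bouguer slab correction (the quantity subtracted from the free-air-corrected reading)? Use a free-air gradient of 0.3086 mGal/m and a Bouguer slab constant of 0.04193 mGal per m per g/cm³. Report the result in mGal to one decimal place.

41.8

Bouguer slab correction = 0.04193 × 1.73 × 576.0 = 41.8 mGal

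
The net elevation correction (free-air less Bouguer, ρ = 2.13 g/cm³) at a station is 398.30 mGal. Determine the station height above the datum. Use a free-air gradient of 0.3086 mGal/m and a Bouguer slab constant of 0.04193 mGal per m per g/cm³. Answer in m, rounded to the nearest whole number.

Combined gradient = 0.3086 − 0.04193 × 2.13 = 0.2192891 mGal/m
h = 398.30 / 0.2192891 = 1816.32 m

1816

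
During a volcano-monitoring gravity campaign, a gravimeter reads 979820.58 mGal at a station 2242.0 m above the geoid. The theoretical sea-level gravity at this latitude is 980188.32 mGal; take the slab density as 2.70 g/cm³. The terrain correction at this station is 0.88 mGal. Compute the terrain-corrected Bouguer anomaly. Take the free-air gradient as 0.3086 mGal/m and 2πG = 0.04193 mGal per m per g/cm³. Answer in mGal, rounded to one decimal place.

71.2

Free-air correction = 0.3086 × 2242.0 = 691.88 mGal
Free-air anomaly = 979820.58 − 980188.32 + (691.88) = 324.14 mGal
Bouguer slab correction = 0.04193 × 2.70 × 2242.0 = 253.82 mGal
Simple Bouguer anomaly = 324.14 − (253.82) = 70.32 mGal
Complete Bouguer anomaly = 70.32 + 0.88 = 71.20 mGal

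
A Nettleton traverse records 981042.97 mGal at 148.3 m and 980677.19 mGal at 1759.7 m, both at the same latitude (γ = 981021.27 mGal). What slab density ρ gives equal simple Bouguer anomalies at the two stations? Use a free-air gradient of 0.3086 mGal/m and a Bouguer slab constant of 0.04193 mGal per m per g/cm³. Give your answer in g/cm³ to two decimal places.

Δg_obs = 980677.19 − 981042.97 = -365.78 mGal over Δh = 1759.7 − 148.3 = 1611.4 m
Equal Bouguer anomalies ⇒ Δg_obs + (0.3086 − 0.04193ρ)·Δh = 0
0.3086 − 0.04193ρ = −Δg_obs/Δh = 0.22700
ρ = (0.3086 − 0.22700) / 0.04193 = 1.95 g/cm³

1.95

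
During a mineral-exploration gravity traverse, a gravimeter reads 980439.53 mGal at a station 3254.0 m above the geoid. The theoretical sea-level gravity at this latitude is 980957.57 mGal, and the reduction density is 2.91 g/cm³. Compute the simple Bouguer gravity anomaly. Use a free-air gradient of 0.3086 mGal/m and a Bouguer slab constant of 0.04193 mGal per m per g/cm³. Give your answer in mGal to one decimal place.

Free-air correction = 0.3086 × 3254.0 = 1004.18 mGal
Free-air anomaly = 980439.53 − 980957.57 + (1004.18) = 486.14 mGal
Bouguer slab correction = 0.04193 × 2.91 × 3254.0 = 397.04 mGal
Simple Bouguer anomaly = 486.14 − (397.04) = 89.10 mGal

89.1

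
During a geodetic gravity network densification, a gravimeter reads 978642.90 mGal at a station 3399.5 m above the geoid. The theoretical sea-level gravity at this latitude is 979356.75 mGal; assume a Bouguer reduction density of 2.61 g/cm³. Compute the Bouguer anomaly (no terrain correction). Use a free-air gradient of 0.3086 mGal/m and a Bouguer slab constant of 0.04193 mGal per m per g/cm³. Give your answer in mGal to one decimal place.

-36.8

Free-air correction = 0.3086 × 3399.5 = 1049.09 mGal
Free-air anomaly = 978642.90 − 979356.75 + (1049.09) = 335.24 mGal
Bouguer slab correction = 0.04193 × 2.61 × 3399.5 = 372.03 mGal
Simple Bouguer anomaly = 335.24 − (372.03) = -36.79 mGal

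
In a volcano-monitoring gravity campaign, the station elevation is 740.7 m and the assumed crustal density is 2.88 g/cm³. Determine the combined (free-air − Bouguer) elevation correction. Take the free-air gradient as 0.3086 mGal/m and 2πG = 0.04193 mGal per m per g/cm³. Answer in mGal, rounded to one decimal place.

139.1

Combined gradient = 0.3086 − 0.04193 × 2.88 = 0.1878416 mGal/m
Combined elevation correction = 0.1878416 × 740.7 = 139.1 mGal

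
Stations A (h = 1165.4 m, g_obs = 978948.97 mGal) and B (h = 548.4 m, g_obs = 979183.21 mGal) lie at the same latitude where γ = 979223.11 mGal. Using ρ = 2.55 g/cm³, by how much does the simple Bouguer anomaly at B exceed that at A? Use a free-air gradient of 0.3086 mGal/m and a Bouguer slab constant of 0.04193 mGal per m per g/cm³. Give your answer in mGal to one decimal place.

Δg_SB(A) = 978948.97 − 979223.11 + 0.3086×1165.4 − 0.04193×2.55×1165.4 = -39.10 mGal
Δg_SB(B) = 979183.21 − 979223.11 + 0.3086×548.4 − 0.04193×2.55×548.4 = 70.70 mGal
Difference = 70.70 − (-39.10) = 109.80 mGal

109.8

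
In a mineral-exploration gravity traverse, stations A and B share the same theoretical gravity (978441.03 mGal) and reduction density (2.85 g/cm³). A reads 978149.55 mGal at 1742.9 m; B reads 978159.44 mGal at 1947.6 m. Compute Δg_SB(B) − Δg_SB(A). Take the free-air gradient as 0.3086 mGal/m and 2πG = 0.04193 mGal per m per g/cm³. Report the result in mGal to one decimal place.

Δg_SB(A) = 978149.55 − 978441.03 + 0.3086×1742.9 − 0.04193×2.85×1742.9 = 38.10 mGal
Δg_SB(B) = 978159.44 − 978441.03 + 0.3086×1947.6 − 0.04193×2.85×1947.6 = 86.70 mGal
Difference = 86.70 − (38.10) = 48.60 mGal

48.6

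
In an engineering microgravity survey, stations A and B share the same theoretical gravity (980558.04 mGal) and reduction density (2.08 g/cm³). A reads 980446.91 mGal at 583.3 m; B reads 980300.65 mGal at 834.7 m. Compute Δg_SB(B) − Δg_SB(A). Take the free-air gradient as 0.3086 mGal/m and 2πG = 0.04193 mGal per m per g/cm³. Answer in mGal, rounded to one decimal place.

-90.6

Δg_SB(A) = 980446.91 − 980558.04 + 0.3086×583.3 − 0.04193×2.08×583.3 = 18.00 mGal
Δg_SB(B) = 980300.65 − 980558.04 + 0.3086×834.7 − 0.04193×2.08×834.7 = -72.60 mGal
Difference = -72.60 − (18.00) = -90.60 mGal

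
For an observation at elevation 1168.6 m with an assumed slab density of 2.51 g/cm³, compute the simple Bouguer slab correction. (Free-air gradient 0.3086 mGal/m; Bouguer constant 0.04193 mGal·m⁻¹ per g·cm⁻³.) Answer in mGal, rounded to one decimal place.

123.0

Bouguer slab correction = 0.04193 × 2.51 × 1168.6 = 123.0 mGal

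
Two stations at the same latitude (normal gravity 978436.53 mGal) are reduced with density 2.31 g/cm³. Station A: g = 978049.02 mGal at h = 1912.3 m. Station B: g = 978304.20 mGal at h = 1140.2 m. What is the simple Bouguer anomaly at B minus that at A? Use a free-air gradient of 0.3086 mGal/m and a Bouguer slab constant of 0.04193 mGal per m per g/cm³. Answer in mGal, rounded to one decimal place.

Δg_SB(A) = 978049.02 − 978436.53 + 0.3086×1912.3 − 0.04193×2.31×1912.3 = 17.40 mGal
Δg_SB(B) = 978304.20 − 978436.53 + 0.3086×1140.2 − 0.04193×2.31×1140.2 = 109.10 mGal
Difference = 109.10 − (17.40) = 91.70 mGal

91.7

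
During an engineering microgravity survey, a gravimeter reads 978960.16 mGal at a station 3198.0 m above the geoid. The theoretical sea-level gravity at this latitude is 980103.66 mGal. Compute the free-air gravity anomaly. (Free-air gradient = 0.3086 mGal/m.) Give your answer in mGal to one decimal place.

-156.6

Free-air correction = 0.3086 × 3198.0 = 986.90 mGal
Free-air anomaly = 978960.16 − 980103.66 + (986.90) = -156.60 mGal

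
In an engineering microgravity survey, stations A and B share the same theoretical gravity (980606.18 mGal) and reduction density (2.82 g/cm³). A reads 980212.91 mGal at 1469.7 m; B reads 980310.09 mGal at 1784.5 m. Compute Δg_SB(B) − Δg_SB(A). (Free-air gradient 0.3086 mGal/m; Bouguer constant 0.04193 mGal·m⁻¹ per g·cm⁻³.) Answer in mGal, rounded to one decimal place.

Δg_SB(A) = 980212.91 − 980606.18 + 0.3086×1469.7 − 0.04193×2.82×1469.7 = -113.50 mGal
Δg_SB(B) = 980310.09 − 980606.18 + 0.3086×1784.5 − 0.04193×2.82×1784.5 = 43.60 mGal
Difference = 43.60 − (-113.50) = 157.10 mGal

157.1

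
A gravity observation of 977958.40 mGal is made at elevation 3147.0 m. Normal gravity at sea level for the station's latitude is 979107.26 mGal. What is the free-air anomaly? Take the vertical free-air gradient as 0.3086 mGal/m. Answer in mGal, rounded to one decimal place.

Free-air correction = 0.3086 × 3147.0 = 971.16 mGal
Free-air anomaly = 977958.40 − 979107.26 + (971.16) = -177.70 mGal

-177.7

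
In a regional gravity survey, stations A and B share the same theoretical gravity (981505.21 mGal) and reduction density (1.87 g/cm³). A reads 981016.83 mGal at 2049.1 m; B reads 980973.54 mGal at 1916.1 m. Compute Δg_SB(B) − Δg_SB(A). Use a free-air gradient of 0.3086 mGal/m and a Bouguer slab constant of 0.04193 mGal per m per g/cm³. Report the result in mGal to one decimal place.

-73.9

Δg_SB(A) = 981016.83 − 981505.21 + 0.3086×2049.1 − 0.04193×1.87×2049.1 = -16.70 mGal
Δg_SB(B) = 980973.54 − 981505.21 + 0.3086×1916.1 − 0.04193×1.87×1916.1 = -90.60 mGal
Difference = -90.60 − (-16.70) = -73.90 mGal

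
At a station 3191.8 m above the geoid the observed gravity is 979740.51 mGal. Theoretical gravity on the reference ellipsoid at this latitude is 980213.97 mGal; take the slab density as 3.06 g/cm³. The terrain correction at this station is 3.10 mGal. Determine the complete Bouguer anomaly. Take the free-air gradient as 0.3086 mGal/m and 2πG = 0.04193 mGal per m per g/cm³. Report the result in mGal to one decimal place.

Free-air correction = 0.3086 × 3191.8 = 984.99 mGal
Free-air anomaly = 979740.51 − 980213.97 + (984.99) = 511.53 mGal
Bouguer slab correction = 0.04193 × 3.06 × 3191.8 = 409.53 mGal
Simple Bouguer anomaly = 511.53 − (409.53) = 102.00 mGal
Complete Bouguer anomaly = 102.00 + 3.10 = 105.10 mGal

105.1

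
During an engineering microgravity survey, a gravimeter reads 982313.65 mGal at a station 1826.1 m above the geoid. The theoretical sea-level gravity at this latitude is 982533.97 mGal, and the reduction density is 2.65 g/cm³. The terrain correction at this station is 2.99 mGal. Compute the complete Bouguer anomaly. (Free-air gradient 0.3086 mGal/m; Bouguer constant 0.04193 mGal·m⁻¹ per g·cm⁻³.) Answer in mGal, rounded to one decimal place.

143.3

Free-air correction = 0.3086 × 1826.1 = 563.53 mGal
Free-air anomaly = 982313.65 − 982533.97 + (563.53) = 343.21 mGal
Bouguer slab correction = 0.04193 × 2.65 × 1826.1 = 202.91 mGal
Simple Bouguer anomaly = 343.21 − (202.91) = 140.30 mGal
Complete Bouguer anomaly = 140.30 + 2.99 = 143.29 mGal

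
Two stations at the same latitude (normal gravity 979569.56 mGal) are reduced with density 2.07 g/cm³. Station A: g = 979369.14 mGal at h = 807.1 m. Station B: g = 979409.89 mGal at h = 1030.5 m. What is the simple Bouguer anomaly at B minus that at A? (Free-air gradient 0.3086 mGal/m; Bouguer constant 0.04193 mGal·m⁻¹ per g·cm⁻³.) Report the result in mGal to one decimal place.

90.3

Δg_SB(A) = 979369.14 − 979569.56 + 0.3086×807.1 − 0.04193×2.07×807.1 = -21.40 mGal
Δg_SB(B) = 979409.89 − 979569.56 + 0.3086×1030.5 − 0.04193×2.07×1030.5 = 68.90 mGal
Difference = 68.90 − (-21.40) = 90.30 mGal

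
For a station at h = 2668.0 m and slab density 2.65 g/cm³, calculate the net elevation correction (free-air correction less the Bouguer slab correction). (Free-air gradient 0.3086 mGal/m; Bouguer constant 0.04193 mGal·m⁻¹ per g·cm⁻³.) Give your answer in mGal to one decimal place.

526.9

Combined gradient = 0.3086 − 0.04193 × 2.65 = 0.1974855 mGal/m
Combined elevation correction = 0.1974855 × 2668.0 = 526.9 mGal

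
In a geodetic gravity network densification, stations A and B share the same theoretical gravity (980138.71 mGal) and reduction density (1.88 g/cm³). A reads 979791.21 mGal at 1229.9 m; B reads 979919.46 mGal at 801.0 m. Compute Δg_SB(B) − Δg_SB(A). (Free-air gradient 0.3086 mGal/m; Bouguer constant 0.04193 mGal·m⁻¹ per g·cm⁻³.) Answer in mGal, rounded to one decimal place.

Δg_SB(A) = 979791.21 − 980138.71 + 0.3086×1229.9 − 0.04193×1.88×1229.9 = -64.90 mGal
Δg_SB(B) = 979919.46 − 980138.71 + 0.3086×801.0 − 0.04193×1.88×801.0 = -35.20 mGal
Difference = -35.20 − (-64.90) = 29.70 mGal

29.7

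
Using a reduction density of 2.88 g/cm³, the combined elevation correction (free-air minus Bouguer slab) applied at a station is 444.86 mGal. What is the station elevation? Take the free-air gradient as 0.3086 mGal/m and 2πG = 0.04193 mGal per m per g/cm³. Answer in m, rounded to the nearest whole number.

Combined gradient = 0.3086 − 0.04193 × 2.88 = 0.1878416 mGal/m
h = 444.86 / 0.1878416 = 2368.27 m

2368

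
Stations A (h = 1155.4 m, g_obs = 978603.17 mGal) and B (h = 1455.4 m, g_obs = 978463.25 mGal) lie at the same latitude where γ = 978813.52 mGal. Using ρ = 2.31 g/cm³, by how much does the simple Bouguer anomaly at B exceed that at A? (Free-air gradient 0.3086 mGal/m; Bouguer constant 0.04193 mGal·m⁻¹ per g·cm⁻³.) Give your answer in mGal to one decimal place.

-76.4

Δg_SB(A) = 978603.17 − 978813.52 + 0.3086×1155.4 − 0.04193×2.31×1155.4 = 34.30 mGal
Δg_SB(B) = 978463.25 − 978813.52 + 0.3086×1455.4 − 0.04193×2.31×1455.4 = -42.10 mGal
Difference = -42.10 − (34.30) = -76.40 mGal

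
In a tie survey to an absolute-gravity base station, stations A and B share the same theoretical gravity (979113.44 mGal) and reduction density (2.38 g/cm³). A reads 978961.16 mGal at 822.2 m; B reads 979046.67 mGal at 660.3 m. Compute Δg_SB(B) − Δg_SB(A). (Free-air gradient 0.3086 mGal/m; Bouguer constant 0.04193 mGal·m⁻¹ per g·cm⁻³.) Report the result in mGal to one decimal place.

Δg_SB(A) = 978961.16 − 979113.44 + 0.3086×822.2 − 0.04193×2.38×822.2 = 19.40 mGal
Δg_SB(B) = 979046.67 − 979113.44 + 0.3086×660.3 − 0.04193×2.38×660.3 = 71.10 mGal
Difference = 71.10 − (19.40) = 51.70 mGal

51.7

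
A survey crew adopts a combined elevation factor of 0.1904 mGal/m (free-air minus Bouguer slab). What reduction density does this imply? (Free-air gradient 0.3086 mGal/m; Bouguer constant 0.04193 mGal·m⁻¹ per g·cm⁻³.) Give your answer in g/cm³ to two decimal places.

2.82

0.1904 = 0.3086 − 0.04193 × ρ
ρ = (0.3086 − 0.1904) / 0.04193 = 2.82 g/cm³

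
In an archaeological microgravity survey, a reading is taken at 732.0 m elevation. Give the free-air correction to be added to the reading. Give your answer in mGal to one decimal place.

225.9

Free-air correction = 0.3086 × 732.0 = 225.9 mGal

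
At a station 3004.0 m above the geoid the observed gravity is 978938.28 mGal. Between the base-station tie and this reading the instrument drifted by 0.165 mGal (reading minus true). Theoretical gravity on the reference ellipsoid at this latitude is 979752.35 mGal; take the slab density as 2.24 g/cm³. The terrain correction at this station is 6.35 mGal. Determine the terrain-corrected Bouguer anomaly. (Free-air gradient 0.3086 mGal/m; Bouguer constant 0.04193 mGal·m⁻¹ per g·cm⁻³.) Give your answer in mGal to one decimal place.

Drift-corrected reading = 978938.28 − (0.165) = 978938.115 mGal
Free-air correction = 0.3086 × 3004.0 = 927.03 mGal
Free-air anomaly = 978938.115 − 979752.35 + (927.03) = 112.795 mGal
Bouguer slab correction = 0.04193 × 2.24 × 3004.0 = 282.15 mGal
Simple Bouguer anomaly = 112.795 − (282.15) = -169.355 mGal
Complete Bouguer anomaly = -169.355 + 6.35 = -163.005 mGal

-163.0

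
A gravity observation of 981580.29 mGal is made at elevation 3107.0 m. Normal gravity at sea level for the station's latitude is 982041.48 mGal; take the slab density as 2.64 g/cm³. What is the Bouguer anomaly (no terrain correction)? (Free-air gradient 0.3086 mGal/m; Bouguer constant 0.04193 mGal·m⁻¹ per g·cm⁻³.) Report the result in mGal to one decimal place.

Free-air correction = 0.3086 × 3107.0 = 958.82 mGal
Free-air anomaly = 981580.29 − 982041.48 + (958.82) = 497.63 mGal
Bouguer slab correction = 0.04193 × 2.64 × 3107.0 = 343.93 mGal
Simple Bouguer anomaly = 497.63 − (343.93) = 153.70 mGal

153.7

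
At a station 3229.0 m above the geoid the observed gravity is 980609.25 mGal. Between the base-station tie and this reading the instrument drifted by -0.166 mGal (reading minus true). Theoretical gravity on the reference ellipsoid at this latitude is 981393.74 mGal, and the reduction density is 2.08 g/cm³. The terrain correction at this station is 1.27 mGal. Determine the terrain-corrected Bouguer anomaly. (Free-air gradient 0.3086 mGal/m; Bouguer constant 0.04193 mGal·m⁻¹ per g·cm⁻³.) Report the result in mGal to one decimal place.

Drift-corrected reading = 980609.25 − (-0.166) = 980609.416 mGal
Free-air correction = 0.3086 × 3229.0 = 996.47 mGal
Free-air anomaly = 980609.416 − 981393.74 + (996.47) = 212.146 mGal
Bouguer slab correction = 0.04193 × 2.08 × 3229.0 = 281.62 mGal
Simple Bouguer anomaly = 212.146 − (281.62) = -69.474 mGal
Complete Bouguer anomaly = -69.474 + 1.27 = -68.204 mGal

-68.2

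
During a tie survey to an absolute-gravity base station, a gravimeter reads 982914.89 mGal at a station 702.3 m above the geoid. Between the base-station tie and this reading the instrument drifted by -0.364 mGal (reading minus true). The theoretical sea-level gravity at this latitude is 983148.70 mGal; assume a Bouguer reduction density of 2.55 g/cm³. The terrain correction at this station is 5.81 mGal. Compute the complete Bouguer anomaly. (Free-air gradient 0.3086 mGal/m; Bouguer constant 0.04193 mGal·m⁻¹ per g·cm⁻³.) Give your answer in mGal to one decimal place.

Drift-corrected reading = 982914.89 − (-0.364) = 982915.254 mGal
Free-air correction = 0.3086 × 702.3 = 216.73 mGal
Free-air anomaly = 982915.254 − 983148.70 + (216.73) = -16.716 mGal
Bouguer slab correction = 0.04193 × 2.55 × 702.3 = 75.09 mGal
Simple Bouguer anomaly = -16.716 − (75.09) = -91.806 mGal
Complete Bouguer anomaly = -91.806 + 5.81 = -85.996 mGal

-86.0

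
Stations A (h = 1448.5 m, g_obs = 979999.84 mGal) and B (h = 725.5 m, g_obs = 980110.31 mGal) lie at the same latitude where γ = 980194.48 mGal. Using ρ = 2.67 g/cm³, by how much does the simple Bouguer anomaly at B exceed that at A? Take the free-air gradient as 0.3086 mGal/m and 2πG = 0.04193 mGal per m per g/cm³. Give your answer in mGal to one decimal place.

-31.7

Δg_SB(A) = 979999.84 − 980194.48 + 0.3086×1448.5 − 0.04193×2.67×1448.5 = 90.20 mGal
Δg_SB(B) = 980110.31 − 980194.48 + 0.3086×725.5 − 0.04193×2.67×725.5 = 58.50 mGal
Difference = 58.50 − (90.20) = -31.70 mGal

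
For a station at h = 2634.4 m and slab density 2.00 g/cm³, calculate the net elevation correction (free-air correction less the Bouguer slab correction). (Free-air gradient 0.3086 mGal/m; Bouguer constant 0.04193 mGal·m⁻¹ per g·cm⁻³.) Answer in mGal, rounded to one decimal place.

Combined gradient = 0.3086 − 0.04193 × 2.00 = 0.2247400 mGal/m
Combined elevation correction = 0.2247400 × 2634.4 = 592.1 mGal

592.1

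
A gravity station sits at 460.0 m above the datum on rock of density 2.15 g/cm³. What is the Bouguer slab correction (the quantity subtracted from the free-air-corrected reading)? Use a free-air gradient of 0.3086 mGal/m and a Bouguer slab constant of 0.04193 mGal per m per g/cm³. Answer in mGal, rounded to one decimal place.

41.5

Bouguer slab correction = 0.04193 × 2.15 × 460.0 = 41.5 mGal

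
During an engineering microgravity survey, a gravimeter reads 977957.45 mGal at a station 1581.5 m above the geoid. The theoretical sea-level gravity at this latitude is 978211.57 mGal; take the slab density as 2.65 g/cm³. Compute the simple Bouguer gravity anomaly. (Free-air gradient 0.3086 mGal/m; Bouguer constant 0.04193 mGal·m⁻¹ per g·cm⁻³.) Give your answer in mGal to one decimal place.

58.2

Free-air correction = 0.3086 × 1581.5 = 488.05 mGal
Free-air anomaly = 977957.45 − 978211.57 + (488.05) = 233.93 mGal
Bouguer slab correction = 0.04193 × 2.65 × 1581.5 = 175.73 mGal
Simple Bouguer anomaly = 233.93 − (175.73) = 58.20 mGal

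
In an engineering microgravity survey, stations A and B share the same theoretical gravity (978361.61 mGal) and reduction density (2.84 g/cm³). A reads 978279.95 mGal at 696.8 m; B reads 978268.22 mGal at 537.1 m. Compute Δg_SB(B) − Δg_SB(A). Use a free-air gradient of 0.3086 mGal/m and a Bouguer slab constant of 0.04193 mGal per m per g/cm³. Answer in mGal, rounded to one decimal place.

-42.0

Δg_SB(A) = 978279.95 − 978361.61 + 0.3086×696.8 − 0.04193×2.84×696.8 = 50.40 mGal
Δg_SB(B) = 978268.22 − 978361.61 + 0.3086×537.1 − 0.04193×2.84×537.1 = 8.40 mGal
Difference = 8.40 − (50.40) = -42.00 mGal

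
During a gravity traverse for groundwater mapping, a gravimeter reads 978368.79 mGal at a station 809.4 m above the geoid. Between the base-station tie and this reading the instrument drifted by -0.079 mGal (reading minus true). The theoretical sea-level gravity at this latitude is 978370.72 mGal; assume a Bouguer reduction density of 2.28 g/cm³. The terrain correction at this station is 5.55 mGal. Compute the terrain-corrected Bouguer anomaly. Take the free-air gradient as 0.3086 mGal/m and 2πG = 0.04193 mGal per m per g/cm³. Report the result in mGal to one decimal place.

176.1

Drift-corrected reading = 978368.79 − (-0.079) = 978368.869 mGal
Free-air correction = 0.3086 × 809.4 = 249.78 mGal
Free-air anomaly = 978368.869 − 978370.72 + (249.78) = 247.929 mGal
Bouguer slab correction = 0.04193 × 2.28 × 809.4 = 77.38 mGal
Simple Bouguer anomaly = 247.929 − (77.38) = 170.549 mGal
Complete Bouguer anomaly = 170.549 + 5.55 = 176.099 mGal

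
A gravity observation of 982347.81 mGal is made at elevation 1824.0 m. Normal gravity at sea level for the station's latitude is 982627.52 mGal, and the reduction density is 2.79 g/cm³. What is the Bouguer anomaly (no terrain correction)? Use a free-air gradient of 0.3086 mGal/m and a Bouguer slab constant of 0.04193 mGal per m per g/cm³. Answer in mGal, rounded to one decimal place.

69.8

Free-air correction = 0.3086 × 1824.0 = 562.89 mGal
Free-air anomaly = 982347.81 − 982627.52 + (562.89) = 283.18 mGal
Bouguer slab correction = 0.04193 × 2.79 × 1824.0 = 213.38 mGal
Simple Bouguer anomaly = 283.18 − (213.38) = 69.80 mGal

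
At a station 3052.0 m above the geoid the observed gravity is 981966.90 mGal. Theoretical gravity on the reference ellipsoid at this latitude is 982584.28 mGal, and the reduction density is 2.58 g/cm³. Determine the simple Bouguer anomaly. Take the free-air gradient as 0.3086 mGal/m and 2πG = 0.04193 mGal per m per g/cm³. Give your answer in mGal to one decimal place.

Free-air correction = 0.3086 × 3052.0 = 941.85 mGal
Free-air anomaly = 981966.90 − 982584.28 + (941.85) = 324.47 mGal
Bouguer slab correction = 0.04193 × 2.58 × 3052.0 = 330.16 mGal
Simple Bouguer anomaly = 324.47 − (330.16) = -5.69 mGal

-5.7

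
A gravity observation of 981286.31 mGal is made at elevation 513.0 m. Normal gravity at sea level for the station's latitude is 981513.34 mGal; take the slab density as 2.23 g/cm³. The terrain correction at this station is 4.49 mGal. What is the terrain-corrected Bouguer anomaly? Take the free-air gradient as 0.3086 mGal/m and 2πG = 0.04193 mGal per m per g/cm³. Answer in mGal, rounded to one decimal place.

Free-air correction = 0.3086 × 513.0 = 158.31 mGal
Free-air anomaly = 981286.31 − 981513.34 + (158.31) = -68.72 mGal
Bouguer slab correction = 0.04193 × 2.23 × 513.0 = 47.97 mGal
Simple Bouguer anomaly = -68.72 − (47.97) = -116.69 mGal
Complete Bouguer anomaly = -116.69 + 4.49 = -112.20 mGal

-112.2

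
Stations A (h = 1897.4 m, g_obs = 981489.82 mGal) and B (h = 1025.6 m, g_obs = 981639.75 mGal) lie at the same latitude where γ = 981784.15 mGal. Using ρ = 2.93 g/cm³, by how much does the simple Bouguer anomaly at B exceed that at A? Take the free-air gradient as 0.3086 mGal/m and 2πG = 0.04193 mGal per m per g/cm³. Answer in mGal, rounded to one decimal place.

Δg_SB(A) = 981489.82 − 981784.15 + 0.3086×1897.4 − 0.04193×2.93×1897.4 = 58.10 mGal
Δg_SB(B) = 981639.75 − 981784.15 + 0.3086×1025.6 − 0.04193×2.93×1025.6 = 46.10 mGal
Difference = 46.10 − (58.10) = -12.00 mGal

-12.0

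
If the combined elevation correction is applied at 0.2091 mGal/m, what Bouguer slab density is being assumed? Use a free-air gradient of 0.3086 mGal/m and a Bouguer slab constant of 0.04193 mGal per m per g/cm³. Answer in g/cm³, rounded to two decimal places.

0.2091 = 0.3086 − 0.04193 × ρ
ρ = (0.3086 − 0.2091) / 0.04193 = 2.37 g/cm³

2.37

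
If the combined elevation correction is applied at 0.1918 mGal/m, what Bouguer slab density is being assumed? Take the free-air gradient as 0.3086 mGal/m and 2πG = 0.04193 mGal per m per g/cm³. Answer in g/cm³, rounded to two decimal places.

0.1918 = 0.3086 − 0.04193 × ρ
ρ = (0.3086 − 0.1918) / 0.04193 = 2.79 g/cm³

2.79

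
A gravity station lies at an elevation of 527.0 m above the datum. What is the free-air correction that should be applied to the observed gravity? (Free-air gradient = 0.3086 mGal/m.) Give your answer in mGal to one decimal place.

162.6

Free-air correction = 0.3086 × 527.0 = 162.6 mGal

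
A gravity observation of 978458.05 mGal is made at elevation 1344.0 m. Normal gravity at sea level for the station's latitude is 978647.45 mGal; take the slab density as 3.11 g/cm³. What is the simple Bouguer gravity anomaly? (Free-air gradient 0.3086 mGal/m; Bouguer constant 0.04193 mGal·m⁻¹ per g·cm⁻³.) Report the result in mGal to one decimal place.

50.1

Free-air correction = 0.3086 × 1344.0 = 414.76 mGal
Free-air anomaly = 978458.05 − 978647.45 + (414.76) = 225.36 mGal
Bouguer slab correction = 0.04193 × 3.11 × 1344.0 = 175.26 mGal
Simple Bouguer anomaly = 225.36 − (175.26) = 50.10 mGal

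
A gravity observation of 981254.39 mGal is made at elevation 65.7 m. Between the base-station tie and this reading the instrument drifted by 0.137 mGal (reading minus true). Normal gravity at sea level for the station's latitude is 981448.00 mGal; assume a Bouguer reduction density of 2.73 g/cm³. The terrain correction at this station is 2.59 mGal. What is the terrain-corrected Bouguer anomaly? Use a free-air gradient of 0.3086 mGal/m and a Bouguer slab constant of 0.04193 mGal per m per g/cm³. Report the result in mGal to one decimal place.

Drift-corrected reading = 981254.39 − (0.137) = 981254.253 mGal
Free-air correction = 0.3086 × 65.7 = 20.28 mGal
Free-air anomaly = 981254.253 − 981448.00 + (20.28) = -173.467 mGal
Bouguer slab correction = 0.04193 × 2.73 × 65.7 = 7.52 mGal
Simple Bouguer anomaly = -173.467 − (7.52) = -180.987 mGal
Complete Bouguer anomaly = -180.987 + 2.59 = -178.397 mGal

-178.4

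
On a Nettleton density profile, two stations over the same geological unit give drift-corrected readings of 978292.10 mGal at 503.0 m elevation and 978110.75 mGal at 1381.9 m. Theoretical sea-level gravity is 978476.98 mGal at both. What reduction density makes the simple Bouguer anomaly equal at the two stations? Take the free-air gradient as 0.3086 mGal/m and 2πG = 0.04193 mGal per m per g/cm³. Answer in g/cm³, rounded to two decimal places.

2.44

Δg_obs = 978110.75 − 978292.10 = -181.35 mGal over Δh = 1381.9 − 503.0 = 878.9 m
Equal Bouguer anomalies ⇒ Δg_obs + (0.3086 − 0.04193ρ)·Δh = 0
0.3086 − 0.04193ρ = −Δg_obs/Δh = 0.20634
ρ = (0.3086 − 0.20634) / 0.04193 = 2.44 g/cm³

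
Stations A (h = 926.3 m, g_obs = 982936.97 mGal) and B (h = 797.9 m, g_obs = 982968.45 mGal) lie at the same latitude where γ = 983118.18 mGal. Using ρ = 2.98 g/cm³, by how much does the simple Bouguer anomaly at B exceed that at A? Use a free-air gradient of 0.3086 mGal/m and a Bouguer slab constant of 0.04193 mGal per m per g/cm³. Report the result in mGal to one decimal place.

7.9

Δg_SB(A) = 982936.97 − 983118.18 + 0.3086×926.3 − 0.04193×2.98×926.3 = -11.10 mGal
Δg_SB(B) = 982968.45 − 983118.18 + 0.3086×797.9 − 0.04193×2.98×797.9 = -3.20 mGal
Difference = -3.20 − (-11.10) = 7.90 mGal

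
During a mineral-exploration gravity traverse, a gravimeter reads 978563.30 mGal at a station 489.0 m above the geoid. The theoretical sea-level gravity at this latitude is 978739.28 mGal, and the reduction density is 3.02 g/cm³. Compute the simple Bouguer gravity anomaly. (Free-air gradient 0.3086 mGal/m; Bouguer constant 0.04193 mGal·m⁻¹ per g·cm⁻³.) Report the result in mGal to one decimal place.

-87.0

Free-air correction = 0.3086 × 489.0 = 150.91 mGal
Free-air anomaly = 978563.30 − 978739.28 + (150.91) = -25.07 mGal
Bouguer slab correction = 0.04193 × 3.02 × 489.0 = 61.92 mGal
Simple Bouguer anomaly = -25.07 − (61.92) = -86.99 mGal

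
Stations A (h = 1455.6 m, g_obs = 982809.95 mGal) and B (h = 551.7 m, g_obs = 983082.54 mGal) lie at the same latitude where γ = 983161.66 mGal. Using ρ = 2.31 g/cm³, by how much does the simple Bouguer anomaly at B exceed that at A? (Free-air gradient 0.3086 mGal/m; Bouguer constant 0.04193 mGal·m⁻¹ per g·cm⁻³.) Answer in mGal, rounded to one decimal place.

Δg_SB(A) = 982809.95 − 983161.66 + 0.3086×1455.6 − 0.04193×2.31×1455.6 = -43.50 mGal
Δg_SB(B) = 983082.54 − 983161.66 + 0.3086×551.7 − 0.04193×2.31×551.7 = 37.70 mGal
Difference = 37.70 − (-43.50) = 81.20 mGal

81.2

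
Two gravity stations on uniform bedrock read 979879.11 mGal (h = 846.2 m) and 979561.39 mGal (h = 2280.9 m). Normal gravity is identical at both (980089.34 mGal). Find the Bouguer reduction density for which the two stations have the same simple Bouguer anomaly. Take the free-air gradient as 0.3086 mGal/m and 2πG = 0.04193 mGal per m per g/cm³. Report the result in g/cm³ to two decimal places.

2.08

Δg_obs = 979561.39 − 979879.11 = -317.72 mGal over Δh = 2280.9 − 846.2 = 1434.7 m
Equal Bouguer anomalies ⇒ Δg_obs + (0.3086 − 0.04193ρ)·Δh = 0
0.3086 − 0.04193ρ = −Δg_obs/Δh = 0.22145
ρ = (0.3086 − 0.22145) / 0.04193 = 2.08 g/cm³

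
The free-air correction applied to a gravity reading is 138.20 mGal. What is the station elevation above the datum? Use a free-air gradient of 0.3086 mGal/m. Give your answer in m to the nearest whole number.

h = 138.20 / 0.3086 = 447.83 m

448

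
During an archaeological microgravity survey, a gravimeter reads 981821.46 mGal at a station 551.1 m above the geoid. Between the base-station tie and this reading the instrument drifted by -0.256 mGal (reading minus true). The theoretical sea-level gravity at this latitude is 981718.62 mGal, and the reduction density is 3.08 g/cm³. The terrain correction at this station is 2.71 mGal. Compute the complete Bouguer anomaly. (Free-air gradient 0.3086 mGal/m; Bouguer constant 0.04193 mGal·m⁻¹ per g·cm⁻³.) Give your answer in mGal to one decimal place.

204.7

Drift-corrected reading = 981821.46 − (-0.256) = 981821.716 mGal
Free-air correction = 0.3086 × 551.1 = 170.07 mGal
Free-air anomaly = 981821.716 − 981718.62 + (170.07) = 273.166 mGal
Bouguer slab correction = 0.04193 × 3.08 × 551.1 = 71.17 mGal
Simple Bouguer anomaly = 273.166 − (71.17) = 201.996 mGal
Complete Bouguer anomaly = 201.996 + 2.71 = 204.706 mGal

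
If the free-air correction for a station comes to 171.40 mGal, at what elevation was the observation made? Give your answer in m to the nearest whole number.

555

h = 171.40 / 0.3086 = 555.41 m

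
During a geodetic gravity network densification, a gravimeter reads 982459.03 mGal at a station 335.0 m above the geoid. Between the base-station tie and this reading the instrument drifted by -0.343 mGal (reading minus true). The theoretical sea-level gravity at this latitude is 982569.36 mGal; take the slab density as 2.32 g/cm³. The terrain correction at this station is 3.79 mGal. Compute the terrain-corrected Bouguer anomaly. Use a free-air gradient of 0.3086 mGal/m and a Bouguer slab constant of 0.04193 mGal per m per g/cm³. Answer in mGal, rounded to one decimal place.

Drift-corrected reading = 982459.03 − (-0.343) = 982459.373 mGal
Free-air correction = 0.3086 × 335.0 = 103.38 mGal
Free-air anomaly = 982459.373 − 982569.36 + (103.38) = -6.607 mGal
Bouguer slab correction = 0.04193 × 2.32 × 335.0 = 32.59 mGal
Simple Bouguer anomaly = -6.607 − (32.59) = -39.197 mGal
Complete Bouguer anomaly = -39.197 + 3.79 = -35.407 mGal

-35.4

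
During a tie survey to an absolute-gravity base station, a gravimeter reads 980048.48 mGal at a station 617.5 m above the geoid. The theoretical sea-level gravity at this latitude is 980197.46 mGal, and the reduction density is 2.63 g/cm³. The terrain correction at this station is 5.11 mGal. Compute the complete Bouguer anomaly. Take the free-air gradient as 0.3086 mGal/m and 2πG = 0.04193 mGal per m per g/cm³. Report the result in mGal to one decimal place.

-21.4

Free-air correction = 0.3086 × 617.5 = 190.56 mGal
Free-air anomaly = 980048.48 − 980197.46 + (190.56) = 41.58 mGal
Bouguer slab correction = 0.04193 × 2.63 × 617.5 = 68.10 mGal
Simple Bouguer anomaly = 41.58 − (68.10) = -26.52 mGal
Complete Bouguer anomaly = -26.52 + 5.11 = -21.41 mGal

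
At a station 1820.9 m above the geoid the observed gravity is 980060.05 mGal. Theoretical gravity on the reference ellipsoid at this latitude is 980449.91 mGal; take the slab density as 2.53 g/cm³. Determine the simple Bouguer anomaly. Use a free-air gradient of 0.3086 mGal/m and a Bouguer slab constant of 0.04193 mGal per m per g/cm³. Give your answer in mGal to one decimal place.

Free-air correction = 0.3086 × 1820.9 = 561.93 mGal
Free-air anomaly = 980060.05 − 980449.91 + (561.93) = 172.07 mGal
Bouguer slab correction = 0.04193 × 2.53 × 1820.9 = 193.17 mGal
Simple Bouguer anomaly = 172.07 − (193.17) = -21.10 mGal

-21.1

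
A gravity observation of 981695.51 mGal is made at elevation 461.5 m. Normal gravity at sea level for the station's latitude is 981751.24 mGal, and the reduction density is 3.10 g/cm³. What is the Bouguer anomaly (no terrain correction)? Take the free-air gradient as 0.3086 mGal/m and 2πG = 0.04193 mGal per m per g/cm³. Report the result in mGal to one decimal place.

26.7

Free-air correction = 0.3086 × 461.5 = 142.42 mGal
Free-air anomaly = 981695.51 − 981751.24 + (142.42) = 86.69 mGal
Bouguer slab correction = 0.04193 × 3.10 × 461.5 = 59.99 mGal
Simple Bouguer anomaly = 86.69 − (59.99) = 26.70 mGal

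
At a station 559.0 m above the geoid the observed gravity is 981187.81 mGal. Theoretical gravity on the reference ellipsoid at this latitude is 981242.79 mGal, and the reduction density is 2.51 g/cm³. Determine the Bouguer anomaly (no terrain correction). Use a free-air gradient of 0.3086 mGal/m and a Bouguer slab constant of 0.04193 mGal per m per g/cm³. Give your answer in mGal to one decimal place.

58.7

Free-air correction = 0.3086 × 559.0 = 172.51 mGal
Free-air anomaly = 981187.81 − 981242.79 + (172.51) = 117.53 mGal
Bouguer slab correction = 0.04193 × 2.51 × 559.0 = 58.83 mGal
Simple Bouguer anomaly = 117.53 − (58.83) = 58.70 mGal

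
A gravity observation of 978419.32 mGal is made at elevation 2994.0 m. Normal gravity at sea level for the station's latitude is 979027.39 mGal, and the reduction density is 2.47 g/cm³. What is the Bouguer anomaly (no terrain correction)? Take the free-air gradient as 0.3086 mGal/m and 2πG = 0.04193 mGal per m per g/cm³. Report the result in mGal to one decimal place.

5.8

Free-air correction = 0.3086 × 2994.0 = 923.95 mGal
Free-air anomaly = 978419.32 − 979027.39 + (923.95) = 315.88 mGal
Bouguer slab correction = 0.04193 × 2.47 × 2994.0 = 310.08 mGal
Simple Bouguer anomaly = 315.88 − (310.08) = 5.80 mGal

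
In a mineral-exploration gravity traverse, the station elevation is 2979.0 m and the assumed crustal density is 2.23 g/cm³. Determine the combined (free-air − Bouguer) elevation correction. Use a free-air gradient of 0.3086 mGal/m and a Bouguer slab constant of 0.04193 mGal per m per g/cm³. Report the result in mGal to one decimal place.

Combined gradient = 0.3086 − 0.04193 × 2.23 = 0.2150961 mGal/m
Combined elevation correction = 0.2150961 × 2979.0 = 640.8 mGal

640.8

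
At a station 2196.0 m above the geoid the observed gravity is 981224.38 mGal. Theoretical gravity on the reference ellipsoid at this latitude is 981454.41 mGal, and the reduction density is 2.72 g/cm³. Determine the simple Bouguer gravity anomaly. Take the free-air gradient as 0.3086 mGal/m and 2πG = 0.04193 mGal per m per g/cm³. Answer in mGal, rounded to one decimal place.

Free-air correction = 0.3086 × 2196.0 = 677.69 mGal
Free-air anomaly = 981224.38 − 981454.41 + (677.69) = 447.66 mGal
Bouguer slab correction = 0.04193 × 2.72 × 2196.0 = 250.45 mGal
Simple Bouguer anomaly = 447.66 − (250.45) = 197.21 mGal

197.2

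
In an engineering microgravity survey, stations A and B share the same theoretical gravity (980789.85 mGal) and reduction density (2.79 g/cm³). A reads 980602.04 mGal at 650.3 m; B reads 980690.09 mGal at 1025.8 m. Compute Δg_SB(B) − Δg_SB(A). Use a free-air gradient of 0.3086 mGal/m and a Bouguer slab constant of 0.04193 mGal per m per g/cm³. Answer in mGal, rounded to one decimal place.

160.0

Δg_SB(A) = 980602.04 − 980789.85 + 0.3086×650.3 − 0.04193×2.79×650.3 = -63.20 mGal
Δg_SB(B) = 980690.09 − 980789.85 + 0.3086×1025.8 − 0.04193×2.79×1025.8 = 96.80 mGal
Difference = 96.80 − (-63.20) = 160.00 mGal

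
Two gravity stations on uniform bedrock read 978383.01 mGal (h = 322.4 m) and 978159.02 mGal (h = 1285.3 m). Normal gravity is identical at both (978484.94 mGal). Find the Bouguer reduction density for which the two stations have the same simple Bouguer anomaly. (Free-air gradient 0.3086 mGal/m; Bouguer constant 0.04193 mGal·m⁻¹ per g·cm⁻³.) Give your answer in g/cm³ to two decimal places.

1.81

Δg_obs = 978159.02 − 978383.01 = -223.99 mGal over Δh = 1285.3 − 322.4 = 962.9 m
Equal Bouguer anomalies ⇒ Δg_obs + (0.3086 − 0.04193ρ)·Δh = 0
0.3086 − 0.04193ρ = −Δg_obs/Δh = 0.23262
ρ = (0.3086 − 0.23262) / 0.04193 = 1.81 g/cm³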